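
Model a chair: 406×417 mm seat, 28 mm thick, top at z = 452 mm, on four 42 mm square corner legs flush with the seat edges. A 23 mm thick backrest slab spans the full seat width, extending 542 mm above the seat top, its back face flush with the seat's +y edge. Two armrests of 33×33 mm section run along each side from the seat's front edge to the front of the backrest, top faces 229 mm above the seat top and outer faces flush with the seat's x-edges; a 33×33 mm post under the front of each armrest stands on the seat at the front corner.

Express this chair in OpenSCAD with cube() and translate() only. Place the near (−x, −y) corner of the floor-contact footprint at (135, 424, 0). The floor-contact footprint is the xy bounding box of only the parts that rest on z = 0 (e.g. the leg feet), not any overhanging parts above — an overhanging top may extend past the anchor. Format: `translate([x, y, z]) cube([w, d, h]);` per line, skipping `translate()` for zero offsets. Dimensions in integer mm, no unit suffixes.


translate([135, 424, 424]) cube([406, 417, 28]);
translate([135, 424, 0]) cube([42, 42, 424]);
translate([499, 424, 0]) cube([42, 42, 424]);
translate([135, 799, 0]) cube([42, 42, 424]);
translate([499, 799, 0]) cube([42, 42, 424]);
translate([135, 818, 452]) cube([406, 23, 542]);
translate([135, 424, 648]) cube([33, 394, 33]);
translate([508, 424, 648]) cube([33, 394, 33]);
translate([135, 424, 452]) cube([33, 33, 196]);
translate([508, 424, 452]) cube([33, 33, 196]);


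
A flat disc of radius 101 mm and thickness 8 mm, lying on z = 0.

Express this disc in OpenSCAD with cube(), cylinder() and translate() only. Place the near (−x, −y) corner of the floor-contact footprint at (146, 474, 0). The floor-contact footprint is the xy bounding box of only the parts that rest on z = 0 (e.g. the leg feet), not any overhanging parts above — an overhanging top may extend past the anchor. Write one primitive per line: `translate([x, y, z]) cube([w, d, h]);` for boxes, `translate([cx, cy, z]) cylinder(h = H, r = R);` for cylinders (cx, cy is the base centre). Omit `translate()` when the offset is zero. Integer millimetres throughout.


translate([247, 575, 0]) cylinder(h = 8, r = 101);


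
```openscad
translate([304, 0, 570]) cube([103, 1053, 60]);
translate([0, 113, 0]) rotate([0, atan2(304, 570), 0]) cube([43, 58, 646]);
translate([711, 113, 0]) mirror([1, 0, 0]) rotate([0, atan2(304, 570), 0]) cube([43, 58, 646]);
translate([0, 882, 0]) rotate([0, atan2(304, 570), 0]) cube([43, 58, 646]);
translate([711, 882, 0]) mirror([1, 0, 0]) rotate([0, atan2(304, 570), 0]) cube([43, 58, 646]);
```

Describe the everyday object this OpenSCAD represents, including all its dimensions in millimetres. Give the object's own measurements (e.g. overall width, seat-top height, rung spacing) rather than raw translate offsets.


A sawhorse. A 103×1053×60 mm beam (x, y, z) sits on two A-frame leg pairs. Each pair is two raked legs of 43×58 mm section (58 mm along y) splaying symmetrically in x. Each leg rises 570 mm vertically over 304 mm of horizontal reach and is 646 mm long along its own axis. Every leg's outer bottom edge rests on the floor and its outer top edge meets a bottom edge of the beam — the left legs (tilting toward +x) meet the beam's −x bottom edge, the right legs (their mirror images, tilting toward −x) meet its +x bottom edge — so the leg tops tuck under the beam, the beam's underside is 570 mm above the floor, and the feet are 711 mm apart outside-to-outside with the beam centred between them. The two leg pairs are set in 113 mm from either end of the beam.


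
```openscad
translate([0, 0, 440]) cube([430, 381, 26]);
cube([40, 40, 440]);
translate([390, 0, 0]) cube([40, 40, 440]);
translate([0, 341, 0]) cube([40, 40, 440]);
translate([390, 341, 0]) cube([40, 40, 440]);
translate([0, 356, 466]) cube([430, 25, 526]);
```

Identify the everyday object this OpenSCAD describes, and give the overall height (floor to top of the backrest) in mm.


A chair. The overall height is 992 mm.

A slab on four corner posts with a tall panel at the back — a chair. The seat slab sits at z = 440 with thickness 26, and the 526 mm backrest starts at the seat top, so the overall height is 440 + 26 + 526 = 992 mm.


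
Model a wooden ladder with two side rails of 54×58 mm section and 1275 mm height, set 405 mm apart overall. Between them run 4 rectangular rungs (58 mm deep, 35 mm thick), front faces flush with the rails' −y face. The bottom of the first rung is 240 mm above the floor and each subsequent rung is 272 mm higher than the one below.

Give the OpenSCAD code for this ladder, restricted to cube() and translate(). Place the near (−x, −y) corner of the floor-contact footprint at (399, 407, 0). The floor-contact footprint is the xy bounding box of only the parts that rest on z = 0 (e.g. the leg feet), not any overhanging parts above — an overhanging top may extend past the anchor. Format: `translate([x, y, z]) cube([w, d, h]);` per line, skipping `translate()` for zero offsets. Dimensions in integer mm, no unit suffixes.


// rung span = 405 - 2*54 = 297
// rung[k] z = 240 + k*272
translate([399, 407, 0]) cube([54, 58, 1275]);
translate([750, 407, 0]) cube([54, 58, 1275]);
translate([453, 407, 240]) cube([297, 58, 35]);
translate([453, 407, 512]) cube([297, 58, 35]);
translate([453, 407, 784]) cube([297, 58, 35]);
translate([453, 407, 1056]) cube([297, 58, 35]);


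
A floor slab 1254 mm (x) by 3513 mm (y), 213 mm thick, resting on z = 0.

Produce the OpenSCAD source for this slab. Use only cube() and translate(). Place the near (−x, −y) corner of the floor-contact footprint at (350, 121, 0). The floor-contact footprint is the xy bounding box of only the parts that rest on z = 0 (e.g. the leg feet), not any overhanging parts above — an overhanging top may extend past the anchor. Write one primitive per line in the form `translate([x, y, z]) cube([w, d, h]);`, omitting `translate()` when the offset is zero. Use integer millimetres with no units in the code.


translate([350, 121, 0]) cube([1254, 3513, 213]);


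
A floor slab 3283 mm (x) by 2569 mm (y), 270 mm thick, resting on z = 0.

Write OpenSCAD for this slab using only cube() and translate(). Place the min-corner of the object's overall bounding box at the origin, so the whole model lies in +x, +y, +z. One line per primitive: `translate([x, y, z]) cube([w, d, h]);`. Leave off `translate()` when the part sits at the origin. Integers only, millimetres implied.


cube([3283, 2569, 270]);


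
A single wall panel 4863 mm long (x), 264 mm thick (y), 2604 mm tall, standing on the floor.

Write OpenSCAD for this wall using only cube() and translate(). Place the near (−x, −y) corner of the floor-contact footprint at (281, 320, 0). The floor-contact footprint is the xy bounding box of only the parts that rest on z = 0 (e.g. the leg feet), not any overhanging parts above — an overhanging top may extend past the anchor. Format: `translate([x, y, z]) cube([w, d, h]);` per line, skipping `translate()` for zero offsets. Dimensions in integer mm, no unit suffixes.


translate([281, 320, 0]) cube([4863, 264, 2604]);


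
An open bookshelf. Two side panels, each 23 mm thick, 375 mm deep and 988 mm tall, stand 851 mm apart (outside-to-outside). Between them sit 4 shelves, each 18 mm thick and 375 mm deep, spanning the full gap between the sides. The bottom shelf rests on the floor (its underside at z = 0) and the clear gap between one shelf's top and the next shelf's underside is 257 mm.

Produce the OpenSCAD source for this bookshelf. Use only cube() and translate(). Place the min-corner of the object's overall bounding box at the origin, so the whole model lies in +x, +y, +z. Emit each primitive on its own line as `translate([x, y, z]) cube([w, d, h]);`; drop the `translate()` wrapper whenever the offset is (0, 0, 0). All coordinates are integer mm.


cube([23, 375, 988]);
translate([828, 0, 0]) cube([23, 375, 988]);
translate([23, 0, 0]) cube([805, 375, 18]);
translate([23, 0, 275]) cube([805, 375, 18]);
translate([23, 0, 550]) cube([805, 375, 18]);
translate([23, 0, 825]) cube([805, 375, 18]);


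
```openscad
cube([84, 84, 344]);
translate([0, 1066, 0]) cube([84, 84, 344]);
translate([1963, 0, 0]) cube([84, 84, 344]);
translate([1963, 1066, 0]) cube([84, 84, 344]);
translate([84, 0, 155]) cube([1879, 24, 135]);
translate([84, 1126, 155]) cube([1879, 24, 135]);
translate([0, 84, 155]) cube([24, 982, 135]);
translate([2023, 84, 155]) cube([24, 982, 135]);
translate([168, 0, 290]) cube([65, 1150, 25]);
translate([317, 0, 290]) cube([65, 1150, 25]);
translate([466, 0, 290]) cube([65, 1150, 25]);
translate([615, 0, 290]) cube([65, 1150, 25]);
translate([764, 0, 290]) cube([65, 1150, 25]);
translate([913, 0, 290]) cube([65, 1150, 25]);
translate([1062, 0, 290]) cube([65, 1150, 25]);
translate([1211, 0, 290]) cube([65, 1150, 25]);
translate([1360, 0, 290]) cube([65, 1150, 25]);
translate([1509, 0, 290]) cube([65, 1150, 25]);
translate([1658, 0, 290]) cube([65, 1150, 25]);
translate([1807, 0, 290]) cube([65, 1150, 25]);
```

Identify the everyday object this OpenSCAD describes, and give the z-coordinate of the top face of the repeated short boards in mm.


A bed frame. The slat-top height is 315 mm.

Four posts, four rails, and a row of slats — a bed frame. Slats sit on the rails at z = 155 + 135 = 290; with slat thickness 25, the top is 315 mm.


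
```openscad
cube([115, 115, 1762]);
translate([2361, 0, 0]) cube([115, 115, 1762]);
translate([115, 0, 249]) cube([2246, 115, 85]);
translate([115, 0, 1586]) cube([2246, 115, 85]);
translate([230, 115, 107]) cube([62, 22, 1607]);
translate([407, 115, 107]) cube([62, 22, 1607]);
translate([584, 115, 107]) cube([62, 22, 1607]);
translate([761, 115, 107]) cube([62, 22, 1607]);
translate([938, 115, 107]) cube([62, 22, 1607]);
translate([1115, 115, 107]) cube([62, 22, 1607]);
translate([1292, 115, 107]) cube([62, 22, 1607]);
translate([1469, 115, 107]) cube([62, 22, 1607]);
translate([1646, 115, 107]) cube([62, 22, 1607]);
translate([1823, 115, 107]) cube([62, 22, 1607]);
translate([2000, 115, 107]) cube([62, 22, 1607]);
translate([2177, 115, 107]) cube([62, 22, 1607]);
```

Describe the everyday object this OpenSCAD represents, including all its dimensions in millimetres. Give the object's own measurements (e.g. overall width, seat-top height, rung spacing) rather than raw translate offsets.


A fence section. Two 115×115 mm posts, 1762 mm tall, stand on the floor with a clear span of 2246 mm between their inner faces. Two horizontal rails of 115×85 mm section span the gap between the posts with their undersides at z = 249 mm and z = 1586 mm, flush with the posts' −y face. 12 pickets, each 62 mm wide, 22 mm thick and 1607 mm tall, are fixed to the +y face of the rails with their bottoms at z = 107 mm, spaced across the span with a 115 mm gap after the −x post and between neighbouring pickets, with 122 mm left before the +x post.


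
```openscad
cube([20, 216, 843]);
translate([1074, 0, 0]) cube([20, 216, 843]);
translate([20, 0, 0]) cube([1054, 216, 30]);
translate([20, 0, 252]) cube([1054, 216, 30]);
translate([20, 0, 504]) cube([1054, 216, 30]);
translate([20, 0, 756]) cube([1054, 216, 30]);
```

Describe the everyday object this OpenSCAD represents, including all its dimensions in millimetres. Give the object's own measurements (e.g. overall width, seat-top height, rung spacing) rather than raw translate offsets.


An open bookshelf. Two side panels, each 20 mm thick, 216 mm deep and 843 mm tall, stand 1094 mm apart (outside-to-outside). Between them sit 4 shelves, each 30 mm thick and 216 mm deep, spanning the full gap between the sides. The bottom shelf rests on the floor (its underside at z = 0) and the clear gap between one shelf's top and the next shelf's underside is 222 mm.


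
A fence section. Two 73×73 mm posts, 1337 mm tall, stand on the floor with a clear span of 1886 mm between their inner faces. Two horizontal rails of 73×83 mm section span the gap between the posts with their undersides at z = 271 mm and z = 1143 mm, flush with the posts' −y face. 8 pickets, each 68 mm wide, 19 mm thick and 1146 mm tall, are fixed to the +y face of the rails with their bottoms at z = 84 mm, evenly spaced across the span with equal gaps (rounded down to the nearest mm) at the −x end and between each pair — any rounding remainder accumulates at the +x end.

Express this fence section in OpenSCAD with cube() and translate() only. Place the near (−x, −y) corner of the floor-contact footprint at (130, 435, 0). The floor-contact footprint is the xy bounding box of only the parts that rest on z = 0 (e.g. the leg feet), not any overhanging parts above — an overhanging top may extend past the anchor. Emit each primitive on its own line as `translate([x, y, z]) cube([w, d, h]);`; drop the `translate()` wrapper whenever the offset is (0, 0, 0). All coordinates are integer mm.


translate([130, 435, 0]) cube([73, 73, 1337]);
translate([2089, 435, 0]) cube([73, 73, 1337]);
translate([203, 435, 271]) cube([1886, 73, 83]);
translate([203, 435, 1143]) cube([1886, 73, 83]);
translate([352, 508, 84]) cube([68, 19, 1146]);
translate([569, 508, 84]) cube([68, 19, 1146]);
translate([786, 508, 84]) cube([68, 19, 1146]);
translate([1003, 508, 84]) cube([68, 19, 1146]);
translate([1220, 508, 84]) cube([68, 19, 1146]);
translate([1437, 508, 84]) cube([68, 19, 1146]);
translate([1654, 508, 84]) cube([68, 19, 1146]);
translate([1871, 508, 84]) cube([68, 19, 1146]);


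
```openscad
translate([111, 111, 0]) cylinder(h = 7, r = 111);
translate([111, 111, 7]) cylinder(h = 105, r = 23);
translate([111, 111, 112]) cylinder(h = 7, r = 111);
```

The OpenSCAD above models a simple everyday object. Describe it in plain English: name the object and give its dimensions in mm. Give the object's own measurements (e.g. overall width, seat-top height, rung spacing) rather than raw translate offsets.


A spool: two coaxial disc flanges of radius 111 mm and thickness 7 mm, joined by a core cylinder of radius 23 mm and height 105 mm. The lower flange rests on z = 0 and the three cylinders share a vertical axis.


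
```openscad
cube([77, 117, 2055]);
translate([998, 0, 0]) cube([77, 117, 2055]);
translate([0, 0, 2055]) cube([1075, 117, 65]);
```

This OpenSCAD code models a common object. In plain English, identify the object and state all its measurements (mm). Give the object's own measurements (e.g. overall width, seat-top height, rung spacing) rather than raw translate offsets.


A door frame. The clear opening is 921 mm wide and 2055 mm high. Two 77 mm wide jambs, 117 mm deep, stand either side of the opening from the floor to the top of the opening. A 65 mm thick head sits across the top of both jambs, spanning the full outside width of the frame.


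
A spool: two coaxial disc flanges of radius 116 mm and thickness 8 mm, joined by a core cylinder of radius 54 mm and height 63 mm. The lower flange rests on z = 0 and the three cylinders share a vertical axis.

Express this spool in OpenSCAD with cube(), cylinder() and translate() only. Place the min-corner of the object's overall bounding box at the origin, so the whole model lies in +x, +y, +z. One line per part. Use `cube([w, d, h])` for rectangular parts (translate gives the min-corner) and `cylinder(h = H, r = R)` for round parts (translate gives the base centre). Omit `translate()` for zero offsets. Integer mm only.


translate([116, 116, 0]) cylinder(h = 8, r = 116);
translate([116, 116, 8]) cylinder(h = 63, r = 54);
translate([116, 116, 71]) cylinder(h = 8, r = 116);


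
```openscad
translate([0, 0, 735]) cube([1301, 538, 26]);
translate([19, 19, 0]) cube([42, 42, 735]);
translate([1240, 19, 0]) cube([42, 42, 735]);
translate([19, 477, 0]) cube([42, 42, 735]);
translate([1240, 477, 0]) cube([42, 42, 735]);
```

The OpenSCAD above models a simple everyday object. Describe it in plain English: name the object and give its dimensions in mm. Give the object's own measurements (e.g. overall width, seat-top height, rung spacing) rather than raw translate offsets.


A table: top 1301 mm (x) × 538 mm (y), 26 mm thick, upper face at z = 761 mm, on four 42×42 mm square legs, each inset 19 mm from the nearest pair of top edges from z = 0 to the bottom of the top.


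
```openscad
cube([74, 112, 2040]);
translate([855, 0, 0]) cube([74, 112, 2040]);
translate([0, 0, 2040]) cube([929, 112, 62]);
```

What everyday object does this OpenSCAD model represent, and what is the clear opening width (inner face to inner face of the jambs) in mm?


A door frame. The clear opening width is 781 mm.

Two 2040 mm tall posts with a header on top — a door frame. The left jamb is 74 mm wide at x = 0; the right jamb starts at x = 855. The clear opening is 855 − 74 = 781 mm.


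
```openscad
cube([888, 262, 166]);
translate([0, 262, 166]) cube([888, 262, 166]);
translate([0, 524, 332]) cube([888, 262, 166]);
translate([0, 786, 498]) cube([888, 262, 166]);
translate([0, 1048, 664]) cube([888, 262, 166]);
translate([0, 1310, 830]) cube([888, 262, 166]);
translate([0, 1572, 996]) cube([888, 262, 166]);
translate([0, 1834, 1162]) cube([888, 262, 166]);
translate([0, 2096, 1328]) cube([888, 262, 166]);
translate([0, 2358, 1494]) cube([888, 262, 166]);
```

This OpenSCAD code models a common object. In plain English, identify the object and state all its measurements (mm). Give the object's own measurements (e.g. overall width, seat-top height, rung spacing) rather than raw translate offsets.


A straight staircase of 10 solid steps. Each step is 888 mm wide (x), 262 mm deep (y, the going) and 166 mm tall (the rise). The first step rests on the floor; each subsequent step sits one going further in +y and one rise higher in +z, directly behind and above the previous step with no overlap.


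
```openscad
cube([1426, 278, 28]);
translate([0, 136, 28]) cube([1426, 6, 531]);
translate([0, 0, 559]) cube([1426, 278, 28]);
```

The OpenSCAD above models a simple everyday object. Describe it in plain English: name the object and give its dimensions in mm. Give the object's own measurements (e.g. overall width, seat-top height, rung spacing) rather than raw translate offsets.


An I-beam lying along x, 1426 mm long. Overall section height 587 mm. Two flanges 278 mm wide (y) and 28 mm thick, one on the floor and one at the top; a web 6 mm thick runs between them, centred on the flange width.


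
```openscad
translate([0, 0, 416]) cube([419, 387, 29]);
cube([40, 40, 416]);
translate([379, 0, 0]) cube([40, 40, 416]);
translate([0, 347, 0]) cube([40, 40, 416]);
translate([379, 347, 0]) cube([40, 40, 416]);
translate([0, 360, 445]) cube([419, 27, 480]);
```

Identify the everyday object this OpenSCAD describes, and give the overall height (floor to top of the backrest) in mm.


A chair. The overall height is 925 mm.

A slab on four corner posts with a tall panel at the back — a chair. The seat slab sits at z = 416 with thickness 29, and the 480 mm backrest starts at the seat top, so the overall height is 416 + 29 + 480 = 925 mm.


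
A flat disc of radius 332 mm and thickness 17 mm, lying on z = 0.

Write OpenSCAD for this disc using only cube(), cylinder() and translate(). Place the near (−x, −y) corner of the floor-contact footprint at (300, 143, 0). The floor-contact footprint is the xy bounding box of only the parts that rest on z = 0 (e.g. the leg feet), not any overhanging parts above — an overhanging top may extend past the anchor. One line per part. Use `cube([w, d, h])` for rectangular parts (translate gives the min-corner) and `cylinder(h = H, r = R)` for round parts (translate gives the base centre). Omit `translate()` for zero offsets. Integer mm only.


translate([632, 475, 0]) cylinder(h = 17, r = 332);


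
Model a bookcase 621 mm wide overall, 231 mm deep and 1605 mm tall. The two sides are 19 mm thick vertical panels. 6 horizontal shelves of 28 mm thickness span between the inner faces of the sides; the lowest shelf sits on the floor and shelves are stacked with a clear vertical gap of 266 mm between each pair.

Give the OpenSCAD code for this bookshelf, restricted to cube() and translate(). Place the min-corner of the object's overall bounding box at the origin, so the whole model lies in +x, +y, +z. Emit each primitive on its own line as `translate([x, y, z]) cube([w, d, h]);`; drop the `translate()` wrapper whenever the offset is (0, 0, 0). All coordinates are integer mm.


cube([19, 231, 1605]);
translate([602, 0, 0]) cube([19, 231, 1605]);
translate([19, 0, 0]) cube([583, 231, 28]);
translate([19, 0, 294]) cube([583, 231, 28]);
translate([19, 0, 588]) cube([583, 231, 28]);
translate([19, 0, 882]) cube([583, 231, 28]);
translate([19, 0, 1176]) cube([583, 231, 28]);
translate([19, 0, 1470]) cube([583, 231, 28]);


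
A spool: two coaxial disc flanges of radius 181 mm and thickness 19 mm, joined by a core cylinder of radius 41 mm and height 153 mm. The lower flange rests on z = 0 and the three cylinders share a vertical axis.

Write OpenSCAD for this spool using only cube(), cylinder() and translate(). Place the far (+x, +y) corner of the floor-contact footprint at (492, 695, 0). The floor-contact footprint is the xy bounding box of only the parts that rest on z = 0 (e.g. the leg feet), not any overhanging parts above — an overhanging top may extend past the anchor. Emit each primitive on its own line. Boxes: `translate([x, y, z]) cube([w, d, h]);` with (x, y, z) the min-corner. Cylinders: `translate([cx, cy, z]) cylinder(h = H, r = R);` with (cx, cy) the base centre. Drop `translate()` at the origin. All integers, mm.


translate([311, 514, 0]) cylinder(h = 19, r = 181);
translate([311, 514, 19]) cylinder(h = 153, r = 41);
translate([311, 514, 172]) cylinder(h = 19, r = 181);


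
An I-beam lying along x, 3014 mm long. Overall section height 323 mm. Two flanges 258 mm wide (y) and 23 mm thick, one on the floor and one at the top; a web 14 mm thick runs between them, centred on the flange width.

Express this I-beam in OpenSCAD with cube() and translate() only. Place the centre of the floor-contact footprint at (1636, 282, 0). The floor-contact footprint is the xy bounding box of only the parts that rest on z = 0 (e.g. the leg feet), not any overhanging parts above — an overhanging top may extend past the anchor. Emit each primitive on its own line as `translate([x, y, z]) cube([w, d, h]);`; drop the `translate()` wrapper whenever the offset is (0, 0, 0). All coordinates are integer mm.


translate([129, 153, 0]) cube([3014, 258, 23]);
translate([129, 275, 23]) cube([3014, 14, 277]);
translate([129, 153, 300]) cube([3014, 258, 23]);


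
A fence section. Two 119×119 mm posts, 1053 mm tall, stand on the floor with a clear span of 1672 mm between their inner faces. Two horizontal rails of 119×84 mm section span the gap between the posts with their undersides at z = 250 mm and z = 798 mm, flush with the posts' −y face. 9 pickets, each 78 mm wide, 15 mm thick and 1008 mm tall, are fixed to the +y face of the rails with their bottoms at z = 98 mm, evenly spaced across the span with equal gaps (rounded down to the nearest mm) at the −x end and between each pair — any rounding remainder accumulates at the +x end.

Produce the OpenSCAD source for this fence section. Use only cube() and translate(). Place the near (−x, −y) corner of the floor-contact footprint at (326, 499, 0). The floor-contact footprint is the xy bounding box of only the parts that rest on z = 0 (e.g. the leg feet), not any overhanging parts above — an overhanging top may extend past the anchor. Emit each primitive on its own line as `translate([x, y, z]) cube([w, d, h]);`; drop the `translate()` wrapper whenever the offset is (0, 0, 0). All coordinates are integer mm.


translate([326, 499, 0]) cube([119, 119, 1053]);
translate([2117, 499, 0]) cube([119, 119, 1053]);
translate([445, 499, 250]) cube([1672, 119, 84]);
translate([445, 499, 798]) cube([1672, 119, 84]);
translate([542, 618, 98]) cube([78, 15, 1008]);
translate([717, 618, 98]) cube([78, 15, 1008]);
translate([892, 618, 98]) cube([78, 15, 1008]);
translate([1067, 618, 98]) cube([78, 15, 1008]);
translate([1242, 618, 98]) cube([78, 15, 1008]);
translate([1417, 618, 98]) cube([78, 15, 1008]);
translate([1592, 618, 98]) cube([78, 15, 1008]);
translate([1767, 618, 98]) cube([78, 15, 1008]);
translate([1942, 618, 98]) cube([78, 15, 1008]);


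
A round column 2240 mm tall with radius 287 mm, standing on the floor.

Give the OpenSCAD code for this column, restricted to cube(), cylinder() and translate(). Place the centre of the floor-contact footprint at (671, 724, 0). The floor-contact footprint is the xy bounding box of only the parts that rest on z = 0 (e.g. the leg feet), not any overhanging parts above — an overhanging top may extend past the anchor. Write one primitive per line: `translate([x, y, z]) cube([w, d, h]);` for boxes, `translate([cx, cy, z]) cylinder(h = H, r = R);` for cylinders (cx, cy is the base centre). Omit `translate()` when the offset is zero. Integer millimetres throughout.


translate([671, 724, 0]) cylinder(h = 2240, r = 287);


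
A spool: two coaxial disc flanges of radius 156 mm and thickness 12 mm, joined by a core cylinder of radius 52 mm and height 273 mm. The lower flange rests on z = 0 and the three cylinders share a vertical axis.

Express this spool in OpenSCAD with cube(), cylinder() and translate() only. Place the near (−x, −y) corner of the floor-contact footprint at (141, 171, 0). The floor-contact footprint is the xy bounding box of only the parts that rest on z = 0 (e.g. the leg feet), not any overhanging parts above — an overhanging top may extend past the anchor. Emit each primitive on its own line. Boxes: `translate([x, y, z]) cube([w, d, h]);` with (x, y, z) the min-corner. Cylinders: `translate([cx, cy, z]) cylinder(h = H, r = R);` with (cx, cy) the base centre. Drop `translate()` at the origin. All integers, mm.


translate([297, 327, 0]) cylinder(h = 12, r = 156);
translate([297, 327, 12]) cylinder(h = 273, r = 52);
translate([297, 327, 285]) cylinder(h = 12, r = 156);


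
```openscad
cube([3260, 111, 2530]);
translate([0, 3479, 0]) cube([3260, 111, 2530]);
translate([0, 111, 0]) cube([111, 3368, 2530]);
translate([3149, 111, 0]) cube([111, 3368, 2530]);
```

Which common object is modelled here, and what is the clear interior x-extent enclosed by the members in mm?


A house (or room) frame. The interior width is 3038 mm.

Four 2530 mm walls enclosing a rectangle with no floor or roof — a room or house frame. Outside width is 3260 mm and wall thickness is 111 mm, so the interior width is 3260 − 2 × 111 = 3038 mm.


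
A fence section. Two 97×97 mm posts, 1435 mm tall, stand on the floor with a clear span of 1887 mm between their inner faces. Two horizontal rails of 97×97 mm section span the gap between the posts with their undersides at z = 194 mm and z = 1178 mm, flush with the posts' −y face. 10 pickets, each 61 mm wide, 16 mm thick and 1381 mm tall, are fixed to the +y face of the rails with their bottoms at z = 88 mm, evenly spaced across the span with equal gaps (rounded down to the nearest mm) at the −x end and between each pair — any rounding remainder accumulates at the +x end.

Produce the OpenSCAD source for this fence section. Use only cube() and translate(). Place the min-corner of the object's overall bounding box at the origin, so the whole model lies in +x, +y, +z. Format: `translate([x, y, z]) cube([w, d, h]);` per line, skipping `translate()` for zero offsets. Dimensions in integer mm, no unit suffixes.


cube([97, 97, 1435]);
translate([1984, 0, 0]) cube([97, 97, 1435]);
translate([97, 0, 194]) cube([1887, 97, 97]);
translate([97, 0, 1178]) cube([1887, 97, 97]);
translate([213, 97, 88]) cube([61, 16, 1381]);
translate([390, 97, 88]) cube([61, 16, 1381]);
translate([567, 97, 88]) cube([61, 16, 1381]);
translate([744, 97, 88]) cube([61, 16, 1381]);
translate([921, 97, 88]) cube([61, 16, 1381]);
translate([1098, 97, 88]) cube([61, 16, 1381]);
translate([1275, 97, 88]) cube([61, 16, 1381]);
translate([1452, 97, 88]) cube([61, 16, 1381]);
translate([1629, 97, 88]) cube([61, 16, 1381]);
translate([1806, 97, 88]) cube([61, 16, 1381]);


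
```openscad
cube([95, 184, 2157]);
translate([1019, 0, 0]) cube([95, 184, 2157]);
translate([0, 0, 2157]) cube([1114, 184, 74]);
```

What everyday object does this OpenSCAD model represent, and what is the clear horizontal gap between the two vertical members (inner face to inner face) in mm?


A door frame. The clear opening width is 924 mm.

Two 2157 mm tall posts with a header on top — a door frame. The left jamb is 95 mm wide at x = 0; the right jamb starts at x = 1019. The clear opening is 1019 − 95 = 924 mm.


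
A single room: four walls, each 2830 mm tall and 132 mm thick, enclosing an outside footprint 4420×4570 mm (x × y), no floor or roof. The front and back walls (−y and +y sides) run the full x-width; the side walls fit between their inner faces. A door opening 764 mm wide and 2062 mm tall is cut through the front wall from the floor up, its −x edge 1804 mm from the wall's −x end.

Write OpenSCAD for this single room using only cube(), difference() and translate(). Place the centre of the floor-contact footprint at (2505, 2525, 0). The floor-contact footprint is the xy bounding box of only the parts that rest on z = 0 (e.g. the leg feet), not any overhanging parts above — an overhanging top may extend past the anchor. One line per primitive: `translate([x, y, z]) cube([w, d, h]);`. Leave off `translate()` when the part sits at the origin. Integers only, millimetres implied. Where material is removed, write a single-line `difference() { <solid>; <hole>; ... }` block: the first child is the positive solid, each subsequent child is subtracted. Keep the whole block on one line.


difference() { translate([295, 240, 0]) cube([4420, 132, 2830]); translate([2099, 240, 0]) cube([764, 132, 2062]); }
translate([295, 4678, 0]) cube([4420, 132, 2830]);
translate([295, 372, 0]) cube([132, 4306, 2830]);
translate([4583, 372, 0]) cube([132, 4306, 2830]);


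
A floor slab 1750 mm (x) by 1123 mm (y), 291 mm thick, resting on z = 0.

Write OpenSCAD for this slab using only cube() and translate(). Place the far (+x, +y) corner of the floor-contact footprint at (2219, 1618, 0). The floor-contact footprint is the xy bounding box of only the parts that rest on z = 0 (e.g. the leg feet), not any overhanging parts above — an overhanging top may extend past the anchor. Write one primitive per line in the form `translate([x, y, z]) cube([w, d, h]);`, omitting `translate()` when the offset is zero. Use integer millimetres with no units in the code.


translate([469, 495, 0]) cube([1750, 1123, 291]);


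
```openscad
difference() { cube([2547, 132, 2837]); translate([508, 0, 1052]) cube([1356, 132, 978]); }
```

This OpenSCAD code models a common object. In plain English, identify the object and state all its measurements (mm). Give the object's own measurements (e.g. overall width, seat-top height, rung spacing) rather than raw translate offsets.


A wall 2547 mm long (x), 132 mm thick (y), 2837 mm tall, with a rectangular window opening cut through it. The opening is 1356 mm wide and 978 mm tall; its sill is at z = 1052 mm and its near (−x) edge is 508 mm from the wall's −x end. The opening passes through the full wall thickness.


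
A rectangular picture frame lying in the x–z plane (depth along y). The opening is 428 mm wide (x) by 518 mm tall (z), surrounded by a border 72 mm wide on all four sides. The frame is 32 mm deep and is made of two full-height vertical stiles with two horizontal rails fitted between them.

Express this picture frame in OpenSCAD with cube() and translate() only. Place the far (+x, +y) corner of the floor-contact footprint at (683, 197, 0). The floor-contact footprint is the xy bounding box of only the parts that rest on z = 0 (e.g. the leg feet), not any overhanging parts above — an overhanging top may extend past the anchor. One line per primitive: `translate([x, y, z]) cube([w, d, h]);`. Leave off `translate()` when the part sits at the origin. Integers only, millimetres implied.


translate([111, 165, 0]) cube([72, 32, 662]);
translate([611, 165, 0]) cube([72, 32, 662]);
translate([183, 165, 0]) cube([428, 32, 72]);
translate([183, 165, 590]) cube([428, 32, 72]);


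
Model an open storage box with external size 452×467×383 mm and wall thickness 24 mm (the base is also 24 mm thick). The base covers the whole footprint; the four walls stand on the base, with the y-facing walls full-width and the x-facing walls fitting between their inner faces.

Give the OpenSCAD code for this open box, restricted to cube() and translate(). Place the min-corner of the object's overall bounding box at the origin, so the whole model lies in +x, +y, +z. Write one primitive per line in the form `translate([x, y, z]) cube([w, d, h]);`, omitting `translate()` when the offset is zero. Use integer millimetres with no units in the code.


cube([452, 467, 24]);
translate([0, 0, 24]) cube([452, 24, 359]);
translate([0, 443, 24]) cube([452, 24, 359]);
translate([0, 24, 24]) cube([24, 419, 359]);
translate([428, 24, 24]) cube([24, 419, 359]);


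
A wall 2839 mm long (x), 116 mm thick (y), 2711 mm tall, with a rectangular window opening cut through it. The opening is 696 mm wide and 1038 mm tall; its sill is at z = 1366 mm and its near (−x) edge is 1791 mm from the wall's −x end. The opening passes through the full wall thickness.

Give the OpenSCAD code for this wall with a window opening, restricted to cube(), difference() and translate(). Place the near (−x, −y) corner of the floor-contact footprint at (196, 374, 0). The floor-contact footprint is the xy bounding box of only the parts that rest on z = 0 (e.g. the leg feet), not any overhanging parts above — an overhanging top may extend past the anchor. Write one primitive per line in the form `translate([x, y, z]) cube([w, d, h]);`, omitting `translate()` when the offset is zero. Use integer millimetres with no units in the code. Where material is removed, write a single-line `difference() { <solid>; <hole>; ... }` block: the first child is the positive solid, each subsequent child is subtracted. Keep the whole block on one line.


difference() { translate([196, 374, 0]) cube([2839, 116, 2711]); translate([1987, 374, 1366]) cube([696, 116, 1038]); }


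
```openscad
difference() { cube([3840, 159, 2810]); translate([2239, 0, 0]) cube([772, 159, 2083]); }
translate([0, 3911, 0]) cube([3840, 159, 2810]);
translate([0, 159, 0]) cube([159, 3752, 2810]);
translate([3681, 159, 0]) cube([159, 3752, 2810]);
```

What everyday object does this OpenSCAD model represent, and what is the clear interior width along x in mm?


A single room. The interior width is 3522 mm.

Four walls enclosing a rectangle with a door in the front wall — a room. Outside width 3840 minus two 159 mm walls gives 3522 mm.


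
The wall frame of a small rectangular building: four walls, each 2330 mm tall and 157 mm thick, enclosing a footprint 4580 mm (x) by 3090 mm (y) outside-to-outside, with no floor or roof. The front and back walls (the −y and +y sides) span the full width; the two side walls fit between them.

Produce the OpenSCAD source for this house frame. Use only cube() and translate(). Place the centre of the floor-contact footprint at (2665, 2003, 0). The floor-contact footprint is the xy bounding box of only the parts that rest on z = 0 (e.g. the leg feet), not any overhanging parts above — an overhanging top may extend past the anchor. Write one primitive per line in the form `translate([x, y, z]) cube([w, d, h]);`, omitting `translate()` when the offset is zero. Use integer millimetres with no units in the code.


translate([375, 458, 0]) cube([4580, 157, 2330]);
translate([375, 3391, 0]) cube([4580, 157, 2330]);
translate([375, 615, 0]) cube([157, 2776, 2330]);
translate([4798, 615, 0]) cube([157, 2776, 2330]);


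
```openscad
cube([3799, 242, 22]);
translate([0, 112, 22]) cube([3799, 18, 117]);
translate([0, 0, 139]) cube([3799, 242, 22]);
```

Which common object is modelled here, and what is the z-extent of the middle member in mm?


An I-beam. The web height is 117 mm.

Two wide flanges with a thin centred web — an I-beam. Overall 161 mm minus two 22 mm flanges gives a web of 161 − 2·22 = 117 mm.


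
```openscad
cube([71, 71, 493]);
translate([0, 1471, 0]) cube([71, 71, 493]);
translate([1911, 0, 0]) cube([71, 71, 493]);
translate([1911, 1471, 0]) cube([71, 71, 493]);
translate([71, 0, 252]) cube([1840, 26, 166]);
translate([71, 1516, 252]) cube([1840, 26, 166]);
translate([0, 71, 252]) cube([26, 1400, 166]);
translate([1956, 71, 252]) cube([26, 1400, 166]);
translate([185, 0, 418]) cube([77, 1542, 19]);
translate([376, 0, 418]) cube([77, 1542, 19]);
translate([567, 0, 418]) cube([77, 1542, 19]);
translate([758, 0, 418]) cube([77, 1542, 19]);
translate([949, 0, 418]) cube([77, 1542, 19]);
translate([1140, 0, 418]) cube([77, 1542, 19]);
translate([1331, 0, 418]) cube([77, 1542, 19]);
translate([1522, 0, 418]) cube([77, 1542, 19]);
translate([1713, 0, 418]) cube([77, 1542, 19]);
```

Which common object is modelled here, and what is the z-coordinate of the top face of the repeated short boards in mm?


A bed frame. The slat-top height is 437 mm.

Four posts, four rails, and a row of slats — a bed frame. Slats sit on the rails at z = 252 + 166 = 418; with slat thickness 19, the top is 437 mm.


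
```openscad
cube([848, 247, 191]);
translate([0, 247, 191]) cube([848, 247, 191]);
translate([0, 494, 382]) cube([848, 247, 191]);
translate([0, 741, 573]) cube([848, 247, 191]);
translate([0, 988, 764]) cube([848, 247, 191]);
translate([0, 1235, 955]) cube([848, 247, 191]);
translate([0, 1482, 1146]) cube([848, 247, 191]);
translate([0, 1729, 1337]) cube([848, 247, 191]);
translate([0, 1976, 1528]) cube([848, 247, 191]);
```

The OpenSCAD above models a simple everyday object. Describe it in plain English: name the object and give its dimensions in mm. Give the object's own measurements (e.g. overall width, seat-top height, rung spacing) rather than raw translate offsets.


A straight staircase of 9 solid steps. Each step is 848 mm wide (x), 247 mm deep (y, the going) and 191 mm tall (the rise). The first step rests on the floor; each subsequent step sits one going further in +y and one rise higher in +z, directly behind and above the previous step with no overlap.


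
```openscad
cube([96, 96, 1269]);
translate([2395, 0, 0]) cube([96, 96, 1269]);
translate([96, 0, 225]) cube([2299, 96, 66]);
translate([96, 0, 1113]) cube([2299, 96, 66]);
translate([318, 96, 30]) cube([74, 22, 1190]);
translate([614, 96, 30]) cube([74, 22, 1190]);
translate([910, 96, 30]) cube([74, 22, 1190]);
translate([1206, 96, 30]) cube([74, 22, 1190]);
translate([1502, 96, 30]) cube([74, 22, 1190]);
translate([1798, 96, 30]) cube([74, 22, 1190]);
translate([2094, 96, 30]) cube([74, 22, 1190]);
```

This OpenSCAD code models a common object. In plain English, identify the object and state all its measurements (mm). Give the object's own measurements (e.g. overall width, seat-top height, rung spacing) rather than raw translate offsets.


A fence section. Two 96×96 mm posts, 1269 mm tall, stand on the floor with a clear span of 2299 mm between their inner faces. Two horizontal rails of 96×66 mm section span the gap between the posts with their undersides at z = 225 mm and z = 1113 mm, flush with the posts' −y face. 7 pickets, each 74 mm wide, 22 mm thick and 1190 mm tall, are fixed to the +y face of the rails with their bottoms at z = 30 mm, spaced across the span with a 222 mm gap after the −x post and between neighbouring pickets, with 227 mm left before the +x post.


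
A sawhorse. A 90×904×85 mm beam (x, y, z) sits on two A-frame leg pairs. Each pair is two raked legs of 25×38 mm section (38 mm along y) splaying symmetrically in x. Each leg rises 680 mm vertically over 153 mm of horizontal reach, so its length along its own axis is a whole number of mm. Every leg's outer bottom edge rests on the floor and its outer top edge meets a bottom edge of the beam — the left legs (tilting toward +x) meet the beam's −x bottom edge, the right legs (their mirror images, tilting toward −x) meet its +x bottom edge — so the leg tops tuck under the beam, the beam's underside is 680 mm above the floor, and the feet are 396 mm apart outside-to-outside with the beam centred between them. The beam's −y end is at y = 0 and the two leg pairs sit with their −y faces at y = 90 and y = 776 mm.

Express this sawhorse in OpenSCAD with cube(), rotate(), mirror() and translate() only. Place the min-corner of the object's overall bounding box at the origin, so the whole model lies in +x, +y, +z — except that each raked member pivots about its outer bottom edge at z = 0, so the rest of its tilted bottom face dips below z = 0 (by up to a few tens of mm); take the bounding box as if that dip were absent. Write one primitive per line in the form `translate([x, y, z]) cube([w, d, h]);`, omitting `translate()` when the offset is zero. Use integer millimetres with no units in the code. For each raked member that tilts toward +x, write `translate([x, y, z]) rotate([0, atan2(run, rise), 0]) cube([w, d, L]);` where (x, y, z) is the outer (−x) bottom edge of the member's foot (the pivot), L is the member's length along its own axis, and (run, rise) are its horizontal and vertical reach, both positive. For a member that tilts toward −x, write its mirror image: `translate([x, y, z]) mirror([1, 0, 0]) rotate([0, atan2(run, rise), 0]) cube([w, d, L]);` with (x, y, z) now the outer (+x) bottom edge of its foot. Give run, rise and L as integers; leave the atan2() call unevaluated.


// leg length = √(153² + 680²) = 697
// right-leg outer foot x = 2·153 + 90 = 396
// beam min-corner = (153, 0, 680)
translate([153, 0, 680]) cube([90, 904, 85]);
translate([0, 90, 0]) rotate([0, atan2(153, 680), 0]) cube([25, 38, 697]);
translate([396, 90, 0]) mirror([1, 0, 0]) rotate([0, atan2(153, 680), 0]) cube([25, 38, 697]);
translate([0, 776, 0]) rotate([0, atan2(153, 680), 0]) cube([25, 38, 697]);
translate([396, 776, 0]) mirror([1, 0, 0]) rotate([0, atan2(153, 680), 0]) cube([25, 38, 697]);
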